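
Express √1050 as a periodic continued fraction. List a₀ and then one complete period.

a₀ = ⌊√1050⌋ = 32.
With m₀=0, d₀=1 and mₖ₊₁ = dₖaₖ − mₖ, dₖ₊₁ = (n − mₖ₊₁²)/dₖ, aₖ₊₁ = ⌊(a₀+mₖ₊₁)/dₖ₊₁⌋:
  k=1: m=32, d=26, a=2
  k=2: m=20, d=25, a=2
  k=3: m=30, d=6, a=10
  k=4: m=30, d=25, a=2
  k=5: m=20, d=26, a=2
  k=6: m=32, d=1, a=64
d=1 and a=2a₀=64 at k=6, so the next step gives (m, d) = (32, 26) again — its k=1 value — and the period has length 6.

[32; 2, 2, 10, 2, 2, 64]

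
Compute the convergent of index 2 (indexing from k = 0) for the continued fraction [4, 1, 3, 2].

Using pₖ = aₖpₖ₋₁ + pₖ₋₂, qₖ = aₖqₖ₋₁ + qₖ₋₂ (with p₋₁=1, p₋₂=0, q₋₁=0, q₋₂=1):
  k=0: a=4, p=4, q=1
  k=1: a=1, p=5, q=1
  k=2: a=3, p=19, q=4

19/4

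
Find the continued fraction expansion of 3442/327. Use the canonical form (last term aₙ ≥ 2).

[10; 1, 1, 9, 8, 2]

3442 = 10×327 + 172
327 = 1×172 + 155
172 = 1×155 + 17
155 = 9×17 + 2
17 = 8×2 + 1
2 = 2×1 + 0  (stop)
So 3442/327 = [10; 1, 1, 9, 8, 2].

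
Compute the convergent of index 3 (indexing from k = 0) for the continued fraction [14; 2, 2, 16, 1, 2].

Using pₖ = aₖpₖ₋₁ + pₖ₋₂, qₖ = aₖqₖ₋₁ + qₖ₋₂ (with p₋₁=1, p₋₂=0, q₋₁=0, q₋₂=1):
  k=0: a=14, p=14, q=1
  k=1: a=2, p=29, q=2
  k=2: a=2, p=72, q=5
  k=3: a=16, p=1181, q=82

1181/82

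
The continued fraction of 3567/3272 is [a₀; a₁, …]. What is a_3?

3567 = 1·3272 + 295   →  a_0 = 1
3272 = 11·295 + 27   →  a_1 = 11
295 = 10·27 + 25   →  a_2 = 10
27 = 1·25 + 2   →  a_3 = 1

1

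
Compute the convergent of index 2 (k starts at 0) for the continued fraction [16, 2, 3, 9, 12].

115/7

Using pₖ = aₖpₖ₋₁ + pₖ₋₂, qₖ = aₖqₖ₋₁ + qₖ₋₂ (with p₋₁=1, p₋₂=0, q₋₁=0, q₋₂=1):
  k=0: a=16, p=16, q=1
  k=1: a=2, p=33, q=2
  k=2: a=3, p=115, q=7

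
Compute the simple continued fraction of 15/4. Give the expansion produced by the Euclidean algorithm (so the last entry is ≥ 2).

15 = 3·4 + 3
4 = 1·3 + 1
3 = 3·1 + 0  (stop)
So 15/4 = [3; 1, 3].

[3; 1, 3]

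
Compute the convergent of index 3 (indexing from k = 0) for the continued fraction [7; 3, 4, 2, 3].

212/29

Using pₖ = aₖpₖ₋₁ + pₖ₋₂, qₖ = aₖqₖ₋₁ + qₖ₋₂ (with p₋₁=1, p₋₂=0, q₋₁=0, q₋₂=1):
  k=0: a=7, p=7, q=1
  k=1: a=3, p=22, q=3
  k=2: a=4, p=95, q=13
  k=3: a=2, p=212, q=29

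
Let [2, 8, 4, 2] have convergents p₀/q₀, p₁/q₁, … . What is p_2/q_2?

Using pₖ = aₖpₖ₋₁ + pₖ₋₂, qₖ = aₖqₖ₋₁ + qₖ₋₂ (with p₋₁=1, p₋₂=0, q₋₁=0, q₋₂=1):
  k=0: a=2, p=2, q=1
  k=1: a=8, p=17, q=8
  k=2: a=4, p=70, q=33

70/33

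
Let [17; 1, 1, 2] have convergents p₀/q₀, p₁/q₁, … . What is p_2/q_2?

Using pₖ = aₖpₖ₋₁ + pₖ₋₂, qₖ = aₖqₖ₋₁ + qₖ₋₂ (with p₋₁=1, p₋₂=0, q₋₁=0, q₋₂=1):
  k=0: a=17, p=17, q=1
  k=1: a=1, p=18, q=1
  k=2: a=1, p=35, q=2

35/2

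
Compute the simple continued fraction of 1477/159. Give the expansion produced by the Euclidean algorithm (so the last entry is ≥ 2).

1477 = 9×159 + 46
159 = 3×46 + 21
46 = 2×21 + 4
21 = 5×4 + 1
4 = 4×1 + 0  (stop)
So 1477/159 = [9; 3, 2, 5, 4].

[9; 3, 2, 5, 4]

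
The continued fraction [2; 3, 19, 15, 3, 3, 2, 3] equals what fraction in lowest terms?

Fold from the inside: start with 3/1.
  2 + 1/3 = 7/3
  3 + 3/7 = 24/7
  3 + 7/24 = 79/24
  15 + 24/79 = 1209/79
  19 + 79/1209 = 23050/1209
  3 + 1209/23050 = 70359/23050
  2 + 23050/70359 = 163768/70359

163768/70359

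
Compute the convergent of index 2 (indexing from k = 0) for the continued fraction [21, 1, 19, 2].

439/20

Using pₖ = aₖpₖ₋₁ + pₖ₋₂, qₖ = aₖqₖ₋₁ + qₖ₋₂ (with p₋₁=1, p₋₂=0, q₋₁=0, q₋₂=1):
  k=0: a=21, p=21, q=1
  k=1: a=1, p=22, q=1
  k=2: a=19, p=439, q=20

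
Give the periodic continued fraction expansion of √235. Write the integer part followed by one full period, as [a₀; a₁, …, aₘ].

[15; 3, 30]

a₀ = ⌊√235⌋ = 15.
With m₀=0, d₀=1 and mₖ₊₁ = dₖaₖ − mₖ, dₖ₊₁ = (n − mₖ₊₁²)/dₖ, aₖ₊₁ = ⌊(a₀+mₖ₊₁)/dₖ₊₁⌋:
  k=1: m=15, d=10, a=3
  k=2: m=15, d=1, a=30
d=1 and a=2a₀=30 at k=2, so the next step gives (m, d) = (15, 10) again — its k=1 value — and the period has length 2.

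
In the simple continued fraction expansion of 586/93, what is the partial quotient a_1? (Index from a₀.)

3

586 = 6·93 + 28   →  a_0 = 6
93 = 3·28 + 9   →  a_1 = 3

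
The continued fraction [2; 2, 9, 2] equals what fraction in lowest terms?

99/40

Using pₖ = aₖpₖ₋₁ + pₖ₋₂ and qₖ = aₖqₖ₋₁ + qₖ₋₂:
  k=0: a=2, p=2, q=1
  k=1: a=2, p=5, q=2
  k=2: a=9, p=47, q=19
  k=3: a=2, p=99, q=40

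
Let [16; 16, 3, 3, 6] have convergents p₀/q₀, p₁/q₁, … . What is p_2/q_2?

787/49

Using pₖ = aₖpₖ₋₁ + pₖ₋₂, qₖ = aₖqₖ₋₁ + qₖ₋₂ (with p₋₁=1, p₋₂=0, q₋₁=0, q₋₂=1):
  k=0: a=16, p=16, q=1
  k=1: a=16, p=257, q=16
  k=2: a=3, p=787, q=49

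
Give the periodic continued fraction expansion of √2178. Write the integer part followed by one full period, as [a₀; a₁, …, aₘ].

[46; 1, 2, 46, 2, 1, 92]

a₀ = ⌊√2178⌋ = 46.
With m₀=0, d₀=1 and mₖ₊₁ = dₖaₖ − mₖ, dₖ₊₁ = (n − mₖ₊₁²)/dₖ, aₖ₊₁ = ⌊(a₀+mₖ₊₁)/dₖ₊₁⌋:
  k=1: m=46, d=62, a=1
  k=2: m=16, d=31, a=2
  k=3: m=46, d=2, a=46
  k=4: m=46, d=31, a=2
  k=5: m=16, d=62, a=1
  k=6: m=46, d=1, a=92
d=1 and a=2a₀=92 at k=6, so the next step gives (m, d) = (46, 62) again — its k=1 value — and the period has length 6.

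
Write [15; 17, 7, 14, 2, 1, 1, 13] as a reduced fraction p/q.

1786461/118636

Using pₖ = aₖpₖ₋₁ + pₖ₋₂ and qₖ = aₖqₖ₋₁ + qₖ₋₂:
  k=0: a=15, p=15, q=1
  k=1: a=17, p=256, q=17
  k=2: a=7, p=1807, q=120
  k=3: a=14, p=25554, q=1697
  k=4: a=2, p=52915, q=3514
  k=5: a=1, p=78469, q=5211
  k=6: a=1, p=131384, q=8725
  k=7: a=13, p=1786461, q=118636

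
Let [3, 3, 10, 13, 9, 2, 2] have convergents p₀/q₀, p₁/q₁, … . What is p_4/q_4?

12244/3685

Using pₖ = aₖpₖ₋₁ + pₖ₋₂, qₖ = aₖqₖ₋₁ + qₖ₋₂ (with p₋₁=1, p₋₂=0, q₋₁=0, q₋₂=1):
  k=0: a=3, p=3, q=1
  k=1: a=3, p=10, q=3
  k=2: a=10, p=103, q=31
  k=3: a=13, p=1349, q=406
  k=4: a=9, p=12244, q=3685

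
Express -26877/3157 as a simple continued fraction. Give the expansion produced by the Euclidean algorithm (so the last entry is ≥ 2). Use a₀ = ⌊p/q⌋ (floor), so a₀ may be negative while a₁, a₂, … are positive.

-26877 = -9×3157 + 1536
3157 = 2×1536 + 85
1536 = 18×85 + 6
85 = 14×6 + 1
6 = 6×1 + 0  (stop)
So -26877/3157 = [-9; 2, 18, 14, 6].

[-9; 2, 18, 14, 6]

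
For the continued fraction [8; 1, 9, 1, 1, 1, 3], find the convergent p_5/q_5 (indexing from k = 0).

285/32

Using pₖ = aₖpₖ₋₁ + pₖ₋₂, qₖ = aₖqₖ₋₁ + qₖ₋₂ (with p₋₁=1, p₋₂=0, q₋₁=0, q₋₂=1):
  k=0: a=8, p=8, q=1
  k=1: a=1, p=9, q=1
  k=2: a=9, p=89, q=10
  k=3: a=1, p=98, q=11
  k=4: a=1, p=187, q=21
  k=5: a=1, p=285, q=32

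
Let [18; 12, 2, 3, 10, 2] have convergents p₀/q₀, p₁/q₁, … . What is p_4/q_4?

Using pₖ = aₖpₖ₋₁ + pₖ₋₂, qₖ = aₖqₖ₋₁ + qₖ₋₂ (with p₋₁=1, p₋₂=0, q₋₁=0, q₋₂=1):
  k=0: a=18, p=18, q=1
  k=1: a=12, p=217, q=12
  k=2: a=2, p=452, q=25
  k=3: a=3, p=1573, q=87
  k=4: a=10, p=16182, q=895

16182/895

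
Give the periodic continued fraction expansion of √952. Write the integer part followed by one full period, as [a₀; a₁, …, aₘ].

[30; 1, 5, 1, 6, 1, 5, 1, 60]

a₀ = ⌊√952⌋ = 30.
With m₀=0, d₀=1 and mₖ₊₁ = dₖaₖ − mₖ, dₖ₊₁ = (n − mₖ₊₁²)/dₖ, aₖ₊₁ = ⌊(a₀+mₖ₊₁)/dₖ₊₁⌋:
  k=1: m=30, d=52, a=1
  k=2: m=22, d=9, a=5
  k=3: m=23, d=47, a=1
  k=4: m=24, d=8, a=6
  k=5: m=24, d=47, a=1
  k=6: m=23, d=9, a=5
  k=7: m=22, d=52, a=1
  k=8: m=30, d=1, a=60
d=1 and a=2a₀=60 at k=8, so the next step gives (m, d) = (30, 52) again — its k=1 value — and the period has length 8.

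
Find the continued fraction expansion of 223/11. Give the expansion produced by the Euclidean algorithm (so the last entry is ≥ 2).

[20; 3, 1, 2]

223 = 20*11 + 3
11 = 3*3 + 2
3 = 1*2 + 1
2 = 2*1 + 0  (stop)
So 223/11 = [20; 3, 1, 2].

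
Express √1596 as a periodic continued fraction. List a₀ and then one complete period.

[39; 1, 18, 1, 78]

a₀ = ⌊√1596⌋ = 39.
With m₀=0, d₀=1 and mₖ₊₁ = dₖaₖ − mₖ, dₖ₊₁ = (n − mₖ₊₁²)/dₖ, aₖ₊₁ = ⌊(a₀+mₖ₊₁)/dₖ₊₁⌋:
  k=1: m=39, d=75, a=1
  k=2: m=36, d=4, a=18
  k=3: m=36, d=75, a=1
  k=4: m=39, d=1, a=78
d=1 and a=2a₀=78 at k=4, so the next step gives (m, d) = (39, 75) again — its k=1 value — and the period has length 4.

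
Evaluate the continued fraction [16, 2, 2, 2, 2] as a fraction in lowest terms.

Using pₖ = aₖpₖ₋₁ + pₖ₋₂ and qₖ = aₖqₖ₋₁ + qₖ₋₂:
  k=0: a=16, p=16, q=1
  k=1: a=2, p=33, q=2
  k=2: a=2, p=82, q=5
  k=3: a=2, p=197, q=12
  k=4: a=2, p=476, q=29

476/29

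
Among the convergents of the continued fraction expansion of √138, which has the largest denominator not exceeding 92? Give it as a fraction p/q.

1069/91

√138 = [11; 1, 2, 1, 22, …] (period length 4).
Convergents:
  p_0/q_0 = 11/1
  p_1/q_1 = 12/1
  p_2/q_2 = 35/3
  p_3/q_3 = 47/4
  p_4/q_4 = 1069/91
  p_5/q_5 = 1116/95
q_4 = 91 ≤ 92 < 95 = q_5, so the answer is 1069/91.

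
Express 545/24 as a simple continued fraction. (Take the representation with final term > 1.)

545 = 22×24 + 17
24 = 1×17 + 7
17 = 2×7 + 3
7 = 2×3 + 1
3 = 3×1 + 0  (stop)
So 545/24 = [22; 1, 2, 2, 3].

[22; 1, 2, 2, 3]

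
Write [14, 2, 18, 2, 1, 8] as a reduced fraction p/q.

14197/980

Using pₖ = aₖpₖ₋₁ + pₖ₋₂ and qₖ = aₖqₖ₋₁ + qₖ₋₂:
  k=0: a=14, p=14, q=1
  k=1: a=2, p=29, q=2
  k=2: a=18, p=536, q=37
  k=3: a=2, p=1101, q=76
  k=4: a=1, p=1637, q=113
  k=5: a=8, p=14197, q=980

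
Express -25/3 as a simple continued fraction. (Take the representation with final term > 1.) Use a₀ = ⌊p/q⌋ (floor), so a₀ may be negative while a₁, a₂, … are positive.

[-9; 1, 2]

-25 = -9×3 + 2
3 = 1×2 + 1
2 = 2×1 + 0  (stop)
So -25/3 = [-9; 1, 2].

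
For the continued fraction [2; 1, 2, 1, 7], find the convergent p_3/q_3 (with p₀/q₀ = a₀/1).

11/4

Using pₖ = aₖpₖ₋₁ + pₖ₋₂, qₖ = aₖqₖ₋₁ + qₖ₋₂ (with p₋₁=1, p₋₂=0, q₋₁=0, q₋₂=1):
  k=0: a=2, p=2, q=1
  k=1: a=1, p=3, q=1
  k=2: a=2, p=8, q=3
  k=3: a=1, p=11, q=4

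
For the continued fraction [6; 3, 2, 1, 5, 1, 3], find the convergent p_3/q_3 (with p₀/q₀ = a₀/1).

63/10

Using pₖ = aₖpₖ₋₁ + pₖ₋₂, qₖ = aₖqₖ₋₁ + qₖ₋₂ (with p₋₁=1, p₋₂=0, q₋₁=0, q₋₂=1):
  k=0: a=6, p=6, q=1
  k=1: a=3, p=19, q=3
  k=2: a=2, p=44, q=7
  k=3: a=1, p=63, q=10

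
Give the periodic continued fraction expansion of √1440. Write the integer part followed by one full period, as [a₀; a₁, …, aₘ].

a₀ = ⌊√1440⌋ = 37.
With m₀=0, d₀=1 and mₖ₊₁ = dₖaₖ − mₖ, dₖ₊₁ = (n − mₖ₊₁²)/dₖ, aₖ₊₁ = ⌊(a₀+mₖ₊₁)/dₖ₊₁⌋:
  k=1: m=37, d=71, a=1
  k=2: m=34, d=4, a=17
  k=3: m=34, d=71, a=1
  k=4: m=37, d=1, a=74
d=1 and a=2a₀=74 at k=4, so the next step gives (m, d) = (37, 71) again — its k=1 value — and the period has length 4.

[37; 1, 17, 1, 74]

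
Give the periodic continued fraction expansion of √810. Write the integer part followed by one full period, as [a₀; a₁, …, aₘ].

[28; 2, 5, 1, 4, 1, 5, 2, 56]

a₀ = ⌊√810⌋ = 28.
With m₀=0, d₀=1 and mₖ₊₁ = dₖaₖ − mₖ, dₖ₊₁ = (n − mₖ₊₁²)/dₖ, aₖ₊₁ = ⌊(a₀+mₖ₊₁)/dₖ₊₁⌋:
  k=1: m=28, d=26, a=2
  k=2: m=24, d=9, a=5
  k=3: m=21, d=41, a=1
  k=4: m=20, d=10, a=4
  k=5: m=20, d=41, a=1
  k=6: m=21, d=9, a=5
  k=7: m=24, d=26, a=2
  k=8: m=28, d=1, a=56
d=1 and a=2a₀=56 at k=8, so the next step gives (m, d) = (28, 26) again — its k=1 value — and the period has length 8.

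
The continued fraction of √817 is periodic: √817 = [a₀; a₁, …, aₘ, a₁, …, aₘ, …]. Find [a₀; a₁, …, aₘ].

[28; 1, 1, 2, 1, 1, 56]

a₀ = ⌊√817⌋ = 28.
With m₀=0, d₀=1 and mₖ₊₁ = dₖaₖ − mₖ, dₖ₊₁ = (n − mₖ₊₁²)/dₖ, aₖ₊₁ = ⌊(a₀+mₖ₊₁)/dₖ₊₁⌋:
  k=1: m=28, d=33, a=1
  k=2: m=5, d=24, a=1
  k=3: m=19, d=19, a=2
  k=4: m=19, d=24, a=1
  k=5: m=5, d=33, a=1
  k=6: m=28, d=1, a=56
d=1 and a=2a₀=56 at k=6, so the next step gives (m, d) = (28, 33) again — its k=1 value — and the period has length 6.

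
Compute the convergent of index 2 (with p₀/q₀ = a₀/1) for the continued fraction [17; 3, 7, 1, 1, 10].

Using pₖ = aₖpₖ₋₁ + pₖ₋₂, qₖ = aₖqₖ₋₁ + qₖ₋₂ (with p₋₁=1, p₋₂=0, q₋₁=0, q₋₂=1):
  k=0: a=17, p=17, q=1
  k=1: a=3, p=52, q=3
  k=2: a=7, p=381, q=22

381/22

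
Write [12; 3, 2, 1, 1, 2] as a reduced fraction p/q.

541/44

Fold from the inside: start with 2/1.
  1 + 1/2 = 3/2
  1 + 2/3 = 5/3
  2 + 3/5 = 13/5
  3 + 5/13 = 44/13
  12 + 13/44 = 541/44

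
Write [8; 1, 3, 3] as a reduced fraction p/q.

114/13

Using pₖ = aₖpₖ₋₁ + pₖ₋₂ and qₖ = aₖqₖ₋₁ + qₖ₋₂:
  k=0: a=8, p=8, q=1
  k=1: a=1, p=9, q=1
  k=2: a=3, p=35, q=4
  k=3: a=3, p=114, q=13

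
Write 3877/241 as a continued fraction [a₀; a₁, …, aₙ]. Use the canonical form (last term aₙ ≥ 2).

[16; 11, 2, 10]

3877 = 16·241 + 21
241 = 11·21 + 10
21 = 2·10 + 1
10 = 10·1 + 0  (stop)
So 3877/241 = [16; 11, 2, 10].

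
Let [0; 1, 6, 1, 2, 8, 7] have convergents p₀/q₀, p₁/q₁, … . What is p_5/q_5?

167/192

Using pₖ = aₖpₖ₋₁ + pₖ₋₂, qₖ = aₖqₖ₋₁ + qₖ₋₂ (with p₋₁=1, p₋₂=0, q₋₁=0, q₋₂=1):
  k=0: a=0, p=0, q=1
  k=1: a=1, p=1, q=1
  k=2: a=6, p=6, q=7
  k=3: a=1, p=7, q=8
  k=4: a=2, p=20, q=23
  k=5: a=8, p=167, q=192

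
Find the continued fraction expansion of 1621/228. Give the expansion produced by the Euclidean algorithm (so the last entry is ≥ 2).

[7; 9, 8, 3]

1621 = 7·228 + 25
228 = 9·25 + 3
25 = 8·3 + 1
3 = 3·1 + 0  (stop)
So 1621/228 = [7; 9, 8, 3].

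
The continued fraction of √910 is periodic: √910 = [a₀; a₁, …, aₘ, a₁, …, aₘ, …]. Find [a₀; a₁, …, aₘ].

a₀ = ⌊√910⌋ = 30.

[30; 6, 60]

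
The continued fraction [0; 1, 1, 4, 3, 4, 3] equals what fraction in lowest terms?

223/404

Fold from the inside: start with 3/1.
  4 + 1/3 = 13/3
  3 + 3/13 = 42/13
  4 + 13/42 = 181/42
  1 + 42/181 = 223/181
  1 + 181/223 = 404/223
  0 + 223/404 = 223/404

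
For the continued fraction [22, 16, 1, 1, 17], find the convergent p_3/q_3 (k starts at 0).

728/33

Using pₖ = aₖpₖ₋₁ + pₖ₋₂, qₖ = aₖqₖ₋₁ + qₖ₋₂ (with p₋₁=1, p₋₂=0, q₋₁=0, q₋₂=1):
  k=0: a=22, p=22, q=1
  k=1: a=16, p=353, q=16
  k=2: a=1, p=375, q=17
  k=3: a=1, p=728, q=33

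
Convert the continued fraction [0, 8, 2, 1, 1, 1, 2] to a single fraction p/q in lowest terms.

Using pₖ = aₖpₖ₋₁ + pₖ₋₂ and qₖ = aₖqₖ₋₁ + qₖ₋₂:
  k=0: a=0, p=0, q=1
  k=1: a=8, p=1, q=8
  k=2: a=2, p=2, q=17
  k=3: a=1, p=3, q=25
  k=4: a=1, p=5, q=42
  k=5: a=1, p=8, q=67
  k=6: a=2, p=21, q=176

21/176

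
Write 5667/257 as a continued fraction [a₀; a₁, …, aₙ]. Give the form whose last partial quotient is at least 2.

[22; 19, 1, 3, 3]

5667 = 22×257 + 13
257 = 19×13 + 10
13 = 1×10 + 3
10 = 3×3 + 1
3 = 3×1 + 0  (stop)
So 5667/257 = [22; 19, 1, 3, 3].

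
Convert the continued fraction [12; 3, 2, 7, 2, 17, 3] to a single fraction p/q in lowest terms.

Using pₖ = aₖpₖ₋₁ + pₖ₋₂ and qₖ = aₖqₖ₋₁ + qₖ₋₂:
  k=0: a=12, p=12, q=1
  k=1: a=3, p=37, q=3
  k=2: a=2, p=86, q=7
  k=3: a=7, p=639, q=52
  k=4: a=2, p=1364, q=111
  k=5: a=17, p=23827, q=1939
  k=6: a=3, p=72845, q=5928

72845/5928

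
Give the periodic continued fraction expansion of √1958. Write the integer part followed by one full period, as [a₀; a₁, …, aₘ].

a₀ = ⌊√1958⌋ = 44.

[44; 4, 88]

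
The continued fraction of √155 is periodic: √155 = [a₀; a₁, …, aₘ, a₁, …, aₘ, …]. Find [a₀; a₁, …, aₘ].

a₀ = ⌊√155⌋ = 12.
With m₀=0, d₀=1 and mₖ₊₁ = dₖaₖ − mₖ, dₖ₊₁ = (n − mₖ₊₁²)/dₖ, aₖ₊₁ = ⌊(a₀+mₖ₊₁)/dₖ₊₁⌋:
  k=1: m=12, d=11, a=2
  k=2: m=10, d=5, a=4
  k=3: m=10, d=11, a=2
  k=4: m=12, d=1, a=24
d=1 and a=2a₀=24 at k=4, so the next step gives (m, d) = (12, 11) again — its k=1 value — and the period has length 4.

[12; 2, 4, 2, 24]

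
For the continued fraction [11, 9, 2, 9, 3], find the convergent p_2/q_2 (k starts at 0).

Using pₖ = aₖpₖ₋₁ + pₖ₋₂, qₖ = aₖqₖ₋₁ + qₖ₋₂ (with p₋₁=1, p₋₂=0, q₋₁=0, q₋₂=1):
  k=0: a=11, p=11, q=1
  k=1: a=9, p=100, q=9
  k=2: a=2, p=211, q=19

211/19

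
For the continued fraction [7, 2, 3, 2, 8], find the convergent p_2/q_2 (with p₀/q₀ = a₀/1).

Using pₖ = aₖpₖ₋₁ + pₖ₋₂, qₖ = aₖqₖ₋₁ + qₖ₋₂ (with p₋₁=1, p₋₂=0, q₋₁=0, q₋₂=1):
  k=0: a=7, p=7, q=1
  k=1: a=2, p=15, q=2
  k=2: a=3, p=52, q=7

52/7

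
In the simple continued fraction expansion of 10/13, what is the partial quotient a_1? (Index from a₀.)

10 = 0·13 + 10   →  a_0 = 0
13 = 1·10 + 3   →  a_1 = 1

1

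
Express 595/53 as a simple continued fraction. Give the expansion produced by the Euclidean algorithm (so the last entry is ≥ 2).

[11; 4, 2, 2, 2]

595 = 11×53 + 12
53 = 4×12 + 5
12 = 2×5 + 2
5 = 2×2 + 1
2 = 2×1 + 0  (stop)
So 595/53 = [11; 4, 2, 2, 2].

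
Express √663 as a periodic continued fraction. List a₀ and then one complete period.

a₀ = ⌊√663⌋ = 25.
With m₀=0, d₀=1 and mₖ₊₁ = dₖaₖ − mₖ, dₖ₊₁ = (n − mₖ₊₁²)/dₖ, aₖ₊₁ = ⌊(a₀+mₖ₊₁)/dₖ₊₁⌋:
  k=1: m=25, d=38, a=1
  k=2: m=13, d=13, a=2
  k=3: m=13, d=38, a=1
  k=4: m=25, d=1, a=50
d=1 and a=2a₀=50 at k=4, so the next step gives (m, d) = (25, 38) again — its k=1 value — and the period has length 4.

[25; 1, 2, 1, 50]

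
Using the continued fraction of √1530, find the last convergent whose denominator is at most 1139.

26481/677

√1530 = [39; 8, 1, 2, 8, 2, 1, 8, 78, …] (period length 8).
Convergents:
  p_0/q_0 = 39/1
  p_1/q_1 = 313/8
  p_2/q_2 = 352/9
  p_3/q_3 = 1017/26
  p_4/q_4 = 8488/217
  p_5/q_5 = 17993/460
  p_6/q_6 = 26481/677
  p_7/q_7 = 229841/5876
q_6 = 677 ≤ 1139 < 5876 = q_7, so the answer is 26481/677.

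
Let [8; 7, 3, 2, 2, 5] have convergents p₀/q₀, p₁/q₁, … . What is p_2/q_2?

Using pₖ = aₖpₖ₋₁ + pₖ₋₂, qₖ = aₖqₖ₋₁ + qₖ₋₂ (with p₋₁=1, p₋₂=0, q₋₁=0, q₋₂=1):
  k=0: a=8, p=8, q=1
  k=1: a=7, p=57, q=7
  k=2: a=3, p=179, q=22

179/22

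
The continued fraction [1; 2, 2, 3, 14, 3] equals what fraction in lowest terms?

1053/746

Fold from the inside: start with 3/1.
  14 + 1/3 = 43/3
  3 + 3/43 = 132/43
  2 + 43/132 = 307/132
  2 + 132/307 = 746/307
  1 + 307/746 = 1053/746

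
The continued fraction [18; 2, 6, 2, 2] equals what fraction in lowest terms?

Using pₖ = aₖpₖ₋₁ + pₖ₋₂ and qₖ = aₖqₖ₋₁ + qₖ₋₂:
  k=0: a=18, p=18, q=1
  k=1: a=2, p=37, q=2
  k=2: a=6, p=240, q=13
  k=3: a=2, p=517, q=28
  k=4: a=2, p=1274, q=69

1274/69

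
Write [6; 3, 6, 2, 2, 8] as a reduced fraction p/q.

5363/849

Using pₖ = aₖpₖ₋₁ + pₖ₋₂ and qₖ = aₖqₖ₋₁ + qₖ₋₂:
  k=0: a=6, p=6, q=1
  k=1: a=3, p=19, q=3
  k=2: a=6, p=120, q=19
  k=3: a=2, p=259, q=41
  k=4: a=2, p=638, q=101
  k=5: a=8, p=5363, q=849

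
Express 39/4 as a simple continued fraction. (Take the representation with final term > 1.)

39 = 9·4 + 3
4 = 1·3 + 1
3 = 3·1 + 0  (stop)
So 39/4 = [9; 1, 3].

[9; 1, 3]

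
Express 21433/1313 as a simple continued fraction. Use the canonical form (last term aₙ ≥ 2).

21433 = 16·1313 + 425
1313 = 3·425 + 38
425 = 11·38 + 7
38 = 5·7 + 3
7 = 2·3 + 1
3 = 3·1 + 0  (stop)
So 21433/1313 = [16; 3, 11, 5, 2, 3].

[16; 3, 11, 5, 2, 3]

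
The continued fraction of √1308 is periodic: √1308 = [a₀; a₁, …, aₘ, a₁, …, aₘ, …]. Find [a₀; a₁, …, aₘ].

a₀ = ⌊√1308⌋ = 36.

[36; 6, 72]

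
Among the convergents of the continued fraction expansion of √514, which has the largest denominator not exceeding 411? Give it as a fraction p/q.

4625/204

√514 = [22; 1, 2, 22, 2, 1, 44, …] (period length 6).
Convergents:
  p_0/q_0 = 22/1
  p_1/q_1 = 23/1
  p_2/q_2 = 68/3
  p_3/q_3 = 1519/67
  p_4/q_4 = 3106/137
  p_5/q_5 = 4625/204
  p_6/q_6 = 206606/9113
q_5 = 204 ≤ 411 < 9113 = q_6, so the answer is 4625/204.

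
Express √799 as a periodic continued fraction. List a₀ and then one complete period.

[28; 3, 1, 3, 56]

a₀ = ⌊√799⌋ = 28.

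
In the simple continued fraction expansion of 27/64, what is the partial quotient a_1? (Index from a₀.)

27 = 0·64 + 27   →  a_0 = 0
64 = 2·27 + 10   →  a_1 = 2

2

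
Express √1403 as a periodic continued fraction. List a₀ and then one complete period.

a₀ = ⌊√1403⌋ = 37.

[37; 2, 5, 3, 1, 3, 5, 2, 74]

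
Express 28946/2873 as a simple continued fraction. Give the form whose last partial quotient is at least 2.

[10; 13, 3, 3, 10, 2]

28946 = 10*2873 + 216
2873 = 13*216 + 65
216 = 3*65 + 21
65 = 3*21 + 2
21 = 10*2 + 1
2 = 2*1 + 0  (stop)
So 28946/2873 = [10; 13, 3, 3, 10, 2].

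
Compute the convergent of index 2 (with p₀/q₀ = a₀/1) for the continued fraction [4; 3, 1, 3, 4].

17/4

Using pₖ = aₖpₖ₋₁ + pₖ₋₂, qₖ = aₖqₖ₋₁ + qₖ₋₂ (with p₋₁=1, p₋₂=0, q₋₁=0, q₋₂=1):
  k=0: a=4, p=4, q=1
  k=1: a=3, p=13, q=3
  k=2: a=1, p=17, q=4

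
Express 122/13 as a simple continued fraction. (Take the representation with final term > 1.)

[9; 2, 1, 1, 2]

122 = 9·13 + 5
13 = 2·5 + 3
5 = 1·3 + 2
3 = 1·2 + 1
2 = 2·1 + 0  (stop)
So 122/13 = [9; 2, 1, 1, 2].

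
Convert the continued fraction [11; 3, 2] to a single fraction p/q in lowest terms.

Using pₖ = aₖpₖ₋₁ + pₖ₋₂ and qₖ = aₖqₖ₋₁ + qₖ₋₂:
  k=0: a=11, p=11, q=1
  k=1: a=3, p=34, q=3
  k=2: a=2, p=79, q=7

79/7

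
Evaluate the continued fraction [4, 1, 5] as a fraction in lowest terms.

Fold from the inside: start with 5/1.
  1 + 1/5 = 6/5
  4 + 5/6 = 29/6

29/6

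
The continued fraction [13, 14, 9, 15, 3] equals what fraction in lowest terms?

Fold from the inside: start with 3/1.
  15 + 1/3 = 46/3
  9 + 3/46 = 417/46
  14 + 46/417 = 5884/417
  13 + 417/5884 = 76909/5884

76909/5884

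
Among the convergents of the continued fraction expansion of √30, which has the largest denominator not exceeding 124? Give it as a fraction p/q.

√30 = [5; 2, 10, …] (period length 2).
Convergents:
  p_0/q_0 = 5/1
  p_1/q_1 = 11/2
  p_2/q_2 = 115/21
  p_3/q_3 = 241/44
  p_4/q_4 = 2525/461
q_3 = 44 ≤ 124 < 461 = q_4, so the answer is 241/44.

241/44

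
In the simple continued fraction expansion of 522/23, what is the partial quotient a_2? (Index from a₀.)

2

522 = 22·23 + 16   →  a_0 = 22
23 = 1·16 + 7   →  a_1 = 1
16 = 2·7 + 2   →  a_2 = 2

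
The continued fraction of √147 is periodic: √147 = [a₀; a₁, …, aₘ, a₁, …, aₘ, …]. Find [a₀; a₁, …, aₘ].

[12; 8, 24]

a₀ = ⌊√147⌋ = 12.
With m₀=0, d₀=1 and mₖ₊₁ = dₖaₖ − mₖ, dₖ₊₁ = (n − mₖ₊₁²)/dₖ, aₖ₊₁ = ⌊(a₀+mₖ₊₁)/dₖ₊₁⌋:
  k=1: m=12, d=3, a=8
  k=2: m=12, d=1, a=24
d=1 and a=2a₀=24 at k=2, so the next step gives (m, d) = (12, 3) again — its k=1 value — and the period has length 2.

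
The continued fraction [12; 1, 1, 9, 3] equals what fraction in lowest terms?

739/59

Using pₖ = aₖpₖ₋₁ + pₖ₋₂ and qₖ = aₖqₖ₋₁ + qₖ₋₂:
  k=0: a=12, p=12, q=1
  k=1: a=1, p=13, q=1
  k=2: a=1, p=25, q=2
  k=3: a=9, p=238, q=19
  k=4: a=3, p=739, q=59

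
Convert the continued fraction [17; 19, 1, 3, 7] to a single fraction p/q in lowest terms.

9770/573

Using pₖ = aₖpₖ₋₁ + pₖ₋₂ and qₖ = aₖqₖ₋₁ + qₖ₋₂:
  k=0: a=17, p=17, q=1
  k=1: a=19, p=324, q=19
  k=2: a=1, p=341, q=20
  k=3: a=3, p=1347, q=79
  k=4: a=7, p=9770, q=573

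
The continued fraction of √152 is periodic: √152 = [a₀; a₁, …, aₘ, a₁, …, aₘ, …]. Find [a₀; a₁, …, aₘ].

a₀ = ⌊√152⌋ = 12.

[12; 3, 24]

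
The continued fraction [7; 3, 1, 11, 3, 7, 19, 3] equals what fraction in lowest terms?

450046/62031

Fold from the inside: start with 3/1.
  19 + 1/3 = 58/3
  7 + 3/58 = 409/58
  3 + 58/409 = 1285/409
  11 + 409/1285 = 14544/1285
  1 + 1285/14544 = 15829/14544
  3 + 14544/15829 = 62031/15829
  7 + 15829/62031 = 450046/62031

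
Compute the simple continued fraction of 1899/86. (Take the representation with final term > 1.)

[22; 12, 3, 2]

1899 = 22*86 + 7
86 = 12*7 + 2
7 = 3*2 + 1
2 = 2*1 + 0  (stop)
So 1899/86 = [22; 12, 3, 2].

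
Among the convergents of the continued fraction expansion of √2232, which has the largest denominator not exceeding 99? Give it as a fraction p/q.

√2232 = [47; 4, 10, 4, 94, …] (period length 4).
Convergents:
  p_0/q_0 = 47/1
  p_1/q_1 = 189/4
  p_2/q_2 = 1937/41
  p_3/q_3 = 7937/168
q_2 = 41 ≤ 99 < 168 = q_3, so the answer is 1937/41.

1937/41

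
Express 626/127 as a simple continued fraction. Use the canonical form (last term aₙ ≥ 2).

[4; 1, 13, 9]

626 = 4·127 + 118
127 = 1·118 + 9
118 = 13·9 + 1
9 = 9·1 + 0  (stop)
So 626/127 = [4; 1, 13, 9].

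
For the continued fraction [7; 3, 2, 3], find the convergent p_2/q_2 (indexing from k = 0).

51/7

Using pₖ = aₖpₖ₋₁ + pₖ₋₂, qₖ = aₖqₖ₋₁ + qₖ₋₂ (with p₋₁=1, p₋₂=0, q₋₁=0, q₋₂=1):
  k=0: a=7, p=7, q=1
  k=1: a=3, p=22, q=3
  k=2: a=2, p=51, q=7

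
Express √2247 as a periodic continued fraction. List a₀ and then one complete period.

a₀ = ⌊√2247⌋ = 47.
With m₀=0, d₀=1 and mₖ₊₁ = dₖaₖ − mₖ, dₖ₊₁ = (n − mₖ₊₁²)/dₖ, aₖ₊₁ = ⌊(a₀+mₖ₊₁)/dₖ₊₁⌋:
  k=1: m=47, d=38, a=2
  k=2: m=29, d=37, a=2
  k=3: m=45, d=6, a=15
  k=4: m=45, d=37, a=2
  k=5: m=29, d=38, a=2
  k=6: m=47, d=1, a=94
d=1 and a=2a₀=94 at k=6, so the next step gives (m, d) = (47, 38) again — its k=1 value — and the period has length 6.

[47; 2, 2, 15, 2, 2, 94]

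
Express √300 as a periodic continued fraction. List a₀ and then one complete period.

[17; 3, 8, 3, 34]

a₀ = ⌊√300⌋ = 17.
With m₀=0, d₀=1 and mₖ₊₁ = dₖaₖ − mₖ, dₖ₊₁ = (n − mₖ₊₁²)/dₖ, aₖ₊₁ = ⌊(a₀+mₖ₊₁)/dₖ₊₁⌋:
  k=1: m=17, d=11, a=3
  k=2: m=16, d=4, a=8
  k=3: m=16, d=11, a=3
  k=4: m=17, d=1, a=34
d=1 and a=2a₀=34 at k=4, so the next step gives (m, d) = (17, 11) again — its k=1 value — and the period has length 4.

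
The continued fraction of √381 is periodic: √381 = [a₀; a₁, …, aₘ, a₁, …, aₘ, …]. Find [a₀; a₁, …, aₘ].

[19; 1, 1, 12, 1, 1, 38]

a₀ = ⌊√381⌋ = 19.
With m₀=0, d₀=1 and mₖ₊₁ = dₖaₖ − mₖ, dₖ₊₁ = (n − mₖ₊₁²)/dₖ, aₖ₊₁ = ⌊(a₀+mₖ₊₁)/dₖ₊₁⌋:
  k=1: m=19, d=20, a=1
  k=2: m=1, d=19, a=1
  k=3: m=18, d=3, a=12
  k=4: m=18, d=19, a=1
  k=5: m=1, d=20, a=1
  k=6: m=19, d=1, a=38
d=1 and a=2a₀=38 at k=6, so the next step gives (m, d) = (19, 20) again — its k=1 value — and the period has length 6.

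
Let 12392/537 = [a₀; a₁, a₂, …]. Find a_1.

12392 = 23·537 + 41   →  a_0 = 23
537 = 13·41 + 4   →  a_1 = 13

13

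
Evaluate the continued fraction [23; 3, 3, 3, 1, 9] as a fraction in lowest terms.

9787/420

Using pₖ = aₖpₖ₋₁ + pₖ₋₂ and qₖ = aₖqₖ₋₁ + qₖ₋₂:
  k=0: a=23, p=23, q=1
  k=1: a=3, p=70, q=3
  k=2: a=3, p=233, q=10
  k=3: a=3, p=769, q=33
  k=4: a=1, p=1002, q=43
  k=5: a=9, p=9787, q=420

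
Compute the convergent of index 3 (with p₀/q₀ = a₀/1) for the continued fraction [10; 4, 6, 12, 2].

3113/304

Using pₖ = aₖpₖ₋₁ + pₖ₋₂, qₖ = aₖqₖ₋₁ + qₖ₋₂ (with p₋₁=1, p₋₂=0, q₋₁=0, q₋₂=1):
  k=0: a=10, p=10, q=1
  k=1: a=4, p=41, q=4
  k=2: a=6, p=256, q=25
  k=3: a=12, p=3113, q=304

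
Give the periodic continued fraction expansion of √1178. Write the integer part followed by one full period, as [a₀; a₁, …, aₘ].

[34; 3, 9, 2, 9, 3, 68]

a₀ = ⌊√1178⌋ = 34.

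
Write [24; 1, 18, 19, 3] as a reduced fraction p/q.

Using pₖ = aₖpₖ₋₁ + pₖ₋₂ and qₖ = aₖqₖ₋₁ + qₖ₋₂:
  k=0: a=24, p=24, q=1
  k=1: a=1, p=25, q=1
  k=2: a=18, p=474, q=19
  k=3: a=19, p=9031, q=362
  k=4: a=3, p=27567, q=1105

27567/1105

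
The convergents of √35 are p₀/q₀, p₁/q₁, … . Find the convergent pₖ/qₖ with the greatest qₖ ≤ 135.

√35 = [5; 1, 10, …] (period length 2).
Convergents:
  p_0/q_0 = 5/1
  p_1/q_1 = 6/1
  p_2/q_2 = 65/11
  p_3/q_3 = 71/12
  p_4/q_4 = 775/131
  p_5/q_5 = 846/143
q_4 = 131 ≤ 135 < 143 = q_5, so the answer is 775/131.

775/131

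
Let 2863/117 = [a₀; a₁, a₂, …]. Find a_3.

2863 = 24·117 + 55   →  a_0 = 24
117 = 2·55 + 7   →  a_1 = 2
55 = 7·7 + 6   →  a_2 = 7
7 = 1·6 + 1   →  a_3 = 1

1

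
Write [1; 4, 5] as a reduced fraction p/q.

26/21

Using pₖ = aₖpₖ₋₁ + pₖ₋₂ and qₖ = aₖqₖ₋₁ + qₖ₋₂:
  k=0: a=1, p=1, q=1
  k=1: a=4, p=5, q=4
  k=2: a=5, p=26, q=21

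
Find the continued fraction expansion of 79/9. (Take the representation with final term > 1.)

79 = 8·9 + 7
9 = 1·7 + 2
7 = 3·2 + 1
2 = 2·1 + 0  (stop)
So 79/9 = [8; 1, 3, 2].

[8; 1, 3, 2]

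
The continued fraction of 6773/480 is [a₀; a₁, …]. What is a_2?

17

6773 = 14·480 + 53   →  a_0 = 14
480 = 9·53 + 3   →  a_1 = 9
53 = 17·3 + 2   →  a_2 = 17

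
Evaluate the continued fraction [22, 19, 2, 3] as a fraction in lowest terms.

Fold from the inside: start with 3/1.
  2 + 1/3 = 7/3
  19 + 3/7 = 136/7
  22 + 7/136 = 2999/136

2999/136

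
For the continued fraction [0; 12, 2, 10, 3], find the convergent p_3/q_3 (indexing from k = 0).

21/262

Using pₖ = aₖpₖ₋₁ + pₖ₋₂, qₖ = aₖqₖ₋₁ + qₖ₋₂ (with p₋₁=1, p₋₂=0, q₋₁=0, q₋₂=1):
  k=0: a=0, p=0, q=1
  k=1: a=12, p=1, q=12
  k=2: a=2, p=2, q=25
  k=3: a=10, p=21, q=262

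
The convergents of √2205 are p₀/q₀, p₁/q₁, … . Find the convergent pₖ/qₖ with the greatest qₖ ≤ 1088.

√2205 = [46; 1, 22, 2, 22, 1, 92, …] (period length 6).
Convergents:
  p_0/q_0 = 46/1
  p_1/q_1 = 47/1
  p_2/q_2 = 1080/23
  p_3/q_3 = 2207/47
  p_4/q_4 = 49634/1057
  p_5/q_5 = 51841/1104
q_4 = 1057 ≤ 1088 < 1104 = q_5, so the answer is 49634/1057.

49634/1057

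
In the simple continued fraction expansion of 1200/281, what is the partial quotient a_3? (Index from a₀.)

1200 = 4·281 + 76   →  a_0 = 4
281 = 3·76 + 53   →  a_1 = 3
76 = 1·53 + 23   →  a_2 = 1
53 = 2·23 + 7   →  a_3 = 2

2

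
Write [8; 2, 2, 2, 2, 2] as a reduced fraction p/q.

589/70

Using pₖ = aₖpₖ₋₁ + pₖ₋₂ and qₖ = aₖqₖ₋₁ + qₖ₋₂:
  k=0: a=8, p=8, q=1
  k=1: a=2, p=17, q=2
  k=2: a=2, p=42, q=5
  k=3: a=2, p=101, q=12
  k=4: a=2, p=244, q=29
  k=5: a=2, p=589, q=70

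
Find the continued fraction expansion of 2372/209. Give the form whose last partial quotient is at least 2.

2372 = 11·209 + 73
209 = 2·73 + 63
73 = 1·63 + 10
63 = 6·10 + 3
10 = 3·3 + 1
3 = 3·1 + 0  (stop)
So 2372/209 = [11; 2, 1, 6, 3, 3].

[11; 2, 1, 6, 3, 3]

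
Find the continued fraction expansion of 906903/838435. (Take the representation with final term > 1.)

906903 = 1·838435 + 68468
838435 = 12·68468 + 16819
68468 = 4·16819 + 1192
16819 = 14·1192 + 131
1192 = 9·131 + 13
131 = 10·13 + 1
13 = 13·1 + 0  (stop)
So 906903/838435 = [1; 12, 4, 14, 9, 10, 13].

[1; 12, 4, 14, 9, 10, 13]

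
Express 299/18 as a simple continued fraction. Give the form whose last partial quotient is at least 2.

[16; 1, 1, 1, 1, 3]

299 = 16*18 + 11
18 = 1*11 + 7
11 = 1*7 + 4
7 = 1*4 + 3
4 = 1*3 + 1
3 = 3*1 + 0  (stop)
So 299/18 = [16; 1, 1, 1, 1, 3].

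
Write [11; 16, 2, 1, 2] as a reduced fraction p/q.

Fold from the inside: start with 2/1.
  1 + 1/2 = 3/2
  2 + 2/3 = 8/3
  16 + 3/8 = 131/8
  11 + 8/131 = 1449/131

1449/131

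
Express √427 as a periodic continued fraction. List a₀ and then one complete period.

a₀ = ⌊√427⌋ = 20.

[20; 1, 1, 1, 40]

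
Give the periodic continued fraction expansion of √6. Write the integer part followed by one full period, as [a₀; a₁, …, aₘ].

a₀ = ⌊√6⌋ = 2.
With m₀=0, d₀=1 and mₖ₊₁ = dₖaₖ − mₖ, dₖ₊₁ = (n − mₖ₊₁²)/dₖ, aₖ₊₁ = ⌊(a₀+mₖ₊₁)/dₖ₊₁⌋:
  k=1: m=2, d=2, a=2
  k=2: m=2, d=1, a=4
d=1 and a=2a₀=4 at k=2, so the next step gives (m, d) = (2, 2) again — its k=1 value — and the period has length 2.

[2; 2, 4]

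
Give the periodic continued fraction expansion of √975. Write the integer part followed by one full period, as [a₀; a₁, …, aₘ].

a₀ = ⌊√975⌋ = 31.
With m₀=0, d₀=1 and mₖ₊₁ = dₖaₖ − mₖ, dₖ₊₁ = (n − mₖ₊₁²)/dₖ, aₖ₊₁ = ⌊(a₀+mₖ₊₁)/dₖ₊₁⌋:
  k=1: m=31, d=14, a=4
  k=2: m=25, d=25, a=2
  k=3: m=25, d=14, a=4
  k=4: m=31, d=1, a=62
d=1 and a=2a₀=62 at k=4, so the next step gives (m, d) = (31, 14) again — its k=1 value — and the period has length 4.

[31; 4, 2, 4, 62]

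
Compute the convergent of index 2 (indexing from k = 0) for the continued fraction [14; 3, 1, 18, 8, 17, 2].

57/4

Using pₖ = aₖpₖ₋₁ + pₖ₋₂, qₖ = aₖqₖ₋₁ + qₖ₋₂ (with p₋₁=1, p₋₂=0, q₋₁=0, q₋₂=1):
  k=0: a=14, p=14, q=1
  k=1: a=3, p=43, q=3
  k=2: a=1, p=57, q=4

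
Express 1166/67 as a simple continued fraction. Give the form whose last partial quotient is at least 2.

1166 = 17*67 + 27
67 = 2*27 + 13
27 = 2*13 + 1
13 = 13*1 + 0  (stop)
So 1166/67 = [17; 2, 2, 13].

[17; 2, 2, 13]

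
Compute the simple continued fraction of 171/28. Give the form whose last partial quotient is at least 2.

171 = 6×28 + 3
28 = 9×3 + 1
3 = 3×1 + 0  (stop)
So 171/28 = [6; 9, 3].

[6; 9, 3]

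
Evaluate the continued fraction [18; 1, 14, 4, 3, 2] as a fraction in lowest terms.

8653/457

Using pₖ = aₖpₖ₋₁ + pₖ₋₂ and qₖ = aₖqₖ₋₁ + qₖ₋₂:
  k=0: a=18, p=18, q=1
  k=1: a=1, p=19, q=1
  k=2: a=14, p=284, q=15
  k=3: a=4, p=1155, q=61
  k=4: a=3, p=3749, q=198
  k=5: a=2, p=8653, q=457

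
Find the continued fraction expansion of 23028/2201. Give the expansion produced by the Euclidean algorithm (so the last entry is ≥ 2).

23028 = 10*2201 + 1018
2201 = 2*1018 + 165
1018 = 6*165 + 28
165 = 5*28 + 25
28 = 1*25 + 3
25 = 8*3 + 1
3 = 3*1 + 0  (stop)
So 23028/2201 = [10; 2, 6, 5, 1, 8, 3].

[10; 2, 6, 5, 1, 8, 3]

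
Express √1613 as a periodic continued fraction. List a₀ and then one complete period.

[40; 6, 6, 80]

a₀ = ⌊√1613⌋ = 40.
With m₀=0, d₀=1 and mₖ₊₁ = dₖaₖ − mₖ, dₖ₊₁ = (n − mₖ₊₁²)/dₖ, aₖ₊₁ = ⌊(a₀+mₖ₊₁)/dₖ₊₁⌋:
  k=1: m=40, d=13, a=6
  k=2: m=38, d=13, a=6
  k=3: m=40, d=1, a=80
d=1 and a=2a₀=80 at k=3, so the next step gives (m, d) = (40, 13) again — its k=1 value — and the period has length 3.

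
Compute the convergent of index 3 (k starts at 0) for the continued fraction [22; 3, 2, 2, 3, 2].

379/17

Using pₖ = aₖpₖ₋₁ + pₖ₋₂, qₖ = aₖqₖ₋₁ + qₖ₋₂ (with p₋₁=1, p₋₂=0, q₋₁=0, q₋₂=1):
  k=0: a=22, p=22, q=1
  k=1: a=3, p=67, q=3
  k=2: a=2, p=156, q=7
  k=3: a=2, p=379, q=17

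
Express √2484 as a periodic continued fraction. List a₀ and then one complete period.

a₀ = ⌊√2484⌋ = 49.
With m₀=0, d₀=1 and mₖ₊₁ = dₖaₖ − mₖ, dₖ₊₁ = (n − mₖ₊₁²)/dₖ, aₖ₊₁ = ⌊(a₀+mₖ₊₁)/dₖ₊₁⌋:
  k=1: m=49, d=83, a=1
  k=2: m=34, d=16, a=5
  k=3: m=46, d=23, a=4
  k=4: m=46, d=16, a=5
  k=5: m=34, d=83, a=1
  k=6: m=49, d=1, a=98
d=1 and a=2a₀=98 at k=6, so the next step gives (m, d) = (49, 83) again — its k=1 value — and the period has length 6.

[49; 1, 5, 4, 5, 1, 98]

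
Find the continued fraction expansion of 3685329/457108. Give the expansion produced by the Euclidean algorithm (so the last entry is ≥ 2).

[8; 16, 17, 15, 3, 3, 3, 3]

3685329 = 8*457108 + 28465
457108 = 16*28465 + 1668
28465 = 17*1668 + 109
1668 = 15*109 + 33
109 = 3*33 + 10
33 = 3*10 + 3
10 = 3*3 + 1
3 = 3*1 + 0  (stop)
So 3685329/457108 = [8; 16, 17, 15, 3, 3, 3, 3].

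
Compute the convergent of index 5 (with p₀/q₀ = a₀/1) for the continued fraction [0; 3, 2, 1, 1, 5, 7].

Using pₖ = aₖpₖ₋₁ + pₖ₋₂, qₖ = aₖqₖ₋₁ + qₖ₋₂ (with p₋₁=1, p₋₂=0, q₋₁=0, q₋₂=1):
  k=0: a=0, p=0, q=1
  k=1: a=3, p=1, q=3
  k=2: a=2, p=2, q=7
  k=3: a=1, p=3, q=10
  k=4: a=1, p=5, q=17
  k=5: a=5, p=28, q=95

28/95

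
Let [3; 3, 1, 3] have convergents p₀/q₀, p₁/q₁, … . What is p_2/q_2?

Using pₖ = aₖpₖ₋₁ + pₖ₋₂, qₖ = aₖqₖ₋₁ + qₖ₋₂ (with p₋₁=1, p₋₂=0, q₋₁=0, q₋₂=1):
  k=0: a=3, p=3, q=1
  k=1: a=3, p=10, q=3
  k=2: a=1, p=13, q=4

13/4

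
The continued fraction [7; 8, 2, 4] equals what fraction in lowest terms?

Using pₖ = aₖpₖ₋₁ + pₖ₋₂ and qₖ = aₖqₖ₋₁ + qₖ₋₂:
  k=0: a=7, p=7, q=1
  k=1: a=8, p=57, q=8
  k=2: a=2, p=121, q=17
  k=3: a=4, p=541, q=76

541/76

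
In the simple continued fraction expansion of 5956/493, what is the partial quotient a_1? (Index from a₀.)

12

5956 = 12·493 + 40   →  a_0 = 12
493 = 12·40 + 13   →  a_1 = 12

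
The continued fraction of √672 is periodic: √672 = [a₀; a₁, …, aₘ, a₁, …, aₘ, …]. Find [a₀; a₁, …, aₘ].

[25; 1, 11, 1, 50]

a₀ = ⌊√672⌋ = 25.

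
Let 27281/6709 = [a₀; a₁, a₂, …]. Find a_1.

15

27281 = 4·6709 + 445   →  a_0 = 4
6709 = 15·445 + 34   →  a_1 = 15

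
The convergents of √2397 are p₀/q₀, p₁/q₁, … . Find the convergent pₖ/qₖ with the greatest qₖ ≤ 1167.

56352/1151

√2397 = [48; 1, 23, 2, 23, 1, 96, …] (period length 6).
Convergents:
  p_0/q_0 = 48/1
  p_1/q_1 = 49/1
  p_2/q_2 = 1175/24
  p_3/q_3 = 2399/49
  p_4/q_4 = 56352/1151
  p_5/q_5 = 58751/1200
q_4 = 1151 ≤ 1167 < 1200 = q_5, so the answer is 56352/1151.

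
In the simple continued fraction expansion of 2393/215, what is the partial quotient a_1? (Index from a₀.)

7

2393 = 11·215 + 28   →  a_0 = 11
215 = 7·28 + 19   →  a_1 = 7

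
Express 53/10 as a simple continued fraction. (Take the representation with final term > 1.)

[5; 3, 3]

53 = 5*10 + 3
10 = 3*3 + 1
3 = 3*1 + 0  (stop)
So 53/10 = [5; 3, 3].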